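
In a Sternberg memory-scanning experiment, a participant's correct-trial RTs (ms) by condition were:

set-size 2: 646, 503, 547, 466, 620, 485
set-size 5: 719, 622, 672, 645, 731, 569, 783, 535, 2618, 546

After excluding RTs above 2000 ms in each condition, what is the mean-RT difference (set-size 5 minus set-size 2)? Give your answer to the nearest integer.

102 ms

set-size 5: exclude 2618
M(set-size 2) = 3267/6 = 544.500
M(set-size 5) = 5822/9 = 646.889
Difference = 646.889 − 544.500 = 102.389 ms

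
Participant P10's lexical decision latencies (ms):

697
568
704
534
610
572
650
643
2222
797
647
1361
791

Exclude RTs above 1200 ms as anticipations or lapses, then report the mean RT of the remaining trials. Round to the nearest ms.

656 ms

Excluded: 1361, 2222
Retained (n=11): Σ = 7213
Mean = 7213/11 = 655.7273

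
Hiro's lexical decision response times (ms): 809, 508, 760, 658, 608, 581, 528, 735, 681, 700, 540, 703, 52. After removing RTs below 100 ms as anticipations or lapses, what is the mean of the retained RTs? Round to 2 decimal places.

Excluded: 52
Retained (n=12): Σ = 7811
Mean = 7811/12 = 650.9167

650.92 ms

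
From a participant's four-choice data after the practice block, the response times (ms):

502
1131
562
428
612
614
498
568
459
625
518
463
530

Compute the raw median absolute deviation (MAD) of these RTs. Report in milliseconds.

Sorted: 428, 459, 463, 498, 502, 518, 530, 562, 568, 612, 614, 625, 1131 → median = 530
|x − 530|: 28, 601, 32, 102, 82, 84, 32, 38, 71, 95, 12, 67, 0
Sorted deviations: 0, 12, 28, 32, 32, 38, 67, 71, 82, 84, 95, 102, 601 → MAD = 67

67 ms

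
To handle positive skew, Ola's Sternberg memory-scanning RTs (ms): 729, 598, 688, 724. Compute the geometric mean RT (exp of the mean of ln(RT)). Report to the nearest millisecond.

683 ms

ln(RT): 6.5917, 6.3936, 6.5338, 6.5848
Mean ln(RT) = 26.1038/4 = 6.52596
Geometric mean = exp(6.52596) = 682.64 ms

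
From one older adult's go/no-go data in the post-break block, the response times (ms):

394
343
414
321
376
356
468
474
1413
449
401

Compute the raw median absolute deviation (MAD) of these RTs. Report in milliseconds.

48 ms

Sorted: 321, 343, 356, 376, 394, 401, 414, 449, 468, 474, 1413 → median = 401
|x − 401|: 7, 58, 13, 80, 25, 45, 67, 73, 1012, 48, 0
Sorted deviations: 0, 7, 13, 25, 45, 48, 58, 67, 73, 80, 1012 → MAD = 48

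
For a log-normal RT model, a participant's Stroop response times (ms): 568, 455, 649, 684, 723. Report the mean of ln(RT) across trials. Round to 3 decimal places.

6.410

ln(RT): 6.3421, 6.1203, 6.4754, 6.5280, 6.5834
Σ ln(RT) = 32.0492
Mean = 32.0492/5 = 6.40984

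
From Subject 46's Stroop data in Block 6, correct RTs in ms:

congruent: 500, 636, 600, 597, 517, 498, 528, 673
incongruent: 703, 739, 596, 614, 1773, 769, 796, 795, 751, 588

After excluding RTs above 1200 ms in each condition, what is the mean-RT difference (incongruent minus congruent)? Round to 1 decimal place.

incongruent: exclude 1773
M(congruent) = 4549/8 = 568.625
M(incongruent) = 6351/9 = 705.667
Difference = 705.667 − 568.625 = 137.042 ms

137.0 ms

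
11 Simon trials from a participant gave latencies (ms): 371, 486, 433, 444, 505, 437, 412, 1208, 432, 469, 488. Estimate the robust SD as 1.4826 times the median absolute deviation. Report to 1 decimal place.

Sorted: 371, 412, 432, 433, 437, 444, 469, 486, 488, 505, 1208 → median = 444
|x − 444| sorted: 0, 7, 11, 12, 25, 32, 42, 44, 61, 73, 764 → MAD = 32
Robust SD ≈ 1.4826 × 32 = 47.443

47.4 ms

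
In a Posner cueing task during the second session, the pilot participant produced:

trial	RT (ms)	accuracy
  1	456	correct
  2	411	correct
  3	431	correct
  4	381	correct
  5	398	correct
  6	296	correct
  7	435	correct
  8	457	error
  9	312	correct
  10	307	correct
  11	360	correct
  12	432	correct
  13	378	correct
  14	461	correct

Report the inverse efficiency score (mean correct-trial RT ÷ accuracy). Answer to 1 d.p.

419.0 ms

Correct trials (n=13): 456, 411, 431, 381, 398, 296, 435, 312, 307, 360, 432, 378, 461
Mean correct RT = 5058/13 = 389.0769 ms
Proportion correct = 13/14
IES = 389.0769 / (13/14) = 419.006 ms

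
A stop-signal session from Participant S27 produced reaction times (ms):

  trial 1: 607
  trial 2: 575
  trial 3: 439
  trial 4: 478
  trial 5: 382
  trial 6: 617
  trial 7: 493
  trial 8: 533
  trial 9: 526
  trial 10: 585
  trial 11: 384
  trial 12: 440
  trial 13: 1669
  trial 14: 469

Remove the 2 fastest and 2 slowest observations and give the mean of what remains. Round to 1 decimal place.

514.5 ms

Sorted: 382, 384, 439, 440, 469, 478, 493, 526, 533, 575, 585, 607, 617, 1669
Drop lowest 2 (382, 384) and highest 2 (617, 1669)
Remaining (n=10): Σ = 5145, mean = 5145/10 = 514.500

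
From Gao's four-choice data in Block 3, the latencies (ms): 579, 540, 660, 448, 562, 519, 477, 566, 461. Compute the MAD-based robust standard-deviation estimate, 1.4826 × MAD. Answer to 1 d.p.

Sorted: 448, 461, 477, 519, 540, 562, 566, 579, 660 → median = 540
|x − 540| sorted: 0, 21, 22, 26, 39, 63, 79, 92, 120 → MAD = 39
Robust SD ≈ 1.4826 × 39 = 57.821

57.8 ms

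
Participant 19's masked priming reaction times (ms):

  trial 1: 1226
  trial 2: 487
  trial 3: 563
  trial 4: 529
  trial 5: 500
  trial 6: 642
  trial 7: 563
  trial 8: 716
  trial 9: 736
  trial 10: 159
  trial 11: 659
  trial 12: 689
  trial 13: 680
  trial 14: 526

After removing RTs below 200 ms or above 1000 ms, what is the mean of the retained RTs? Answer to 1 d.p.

607.5 ms

Excluded: 159, 1226
Retained (n=12): Σ = 7290
Mean = 7290/12 = 607.5000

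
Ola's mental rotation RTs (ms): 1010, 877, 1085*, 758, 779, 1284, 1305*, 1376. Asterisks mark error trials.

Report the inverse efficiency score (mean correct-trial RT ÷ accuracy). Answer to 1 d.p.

Correct trials (n=6): 1010, 877, 758, 779, 1284, 1376
Mean correct RT = 6084/6 = 1014.0000 ms
Proportion correct = 6/8
IES = 1014.0000 / (6/8) = 1352.000 ms

1352.0 ms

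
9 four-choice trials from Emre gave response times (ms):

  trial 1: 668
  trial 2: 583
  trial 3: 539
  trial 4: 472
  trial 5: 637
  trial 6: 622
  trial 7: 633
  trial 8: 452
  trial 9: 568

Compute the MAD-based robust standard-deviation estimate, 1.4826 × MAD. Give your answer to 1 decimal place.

74.1 ms

Sorted: 452, 472, 539, 568, 583, 622, 633, 637, 668 → median = 583
|x − 583| sorted: 0, 15, 39, 44, 50, 54, 85, 111, 131 → MAD = 50
Robust SD ≈ 1.4826 × 50 = 74.130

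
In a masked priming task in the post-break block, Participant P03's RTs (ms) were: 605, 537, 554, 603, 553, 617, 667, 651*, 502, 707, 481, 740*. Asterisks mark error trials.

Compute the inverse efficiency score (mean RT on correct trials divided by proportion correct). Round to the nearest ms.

Correct trials (n=10): 605, 537, 554, 603, 553, 617, 667, 502, 707, 481
Mean correct RT = 5826/10 = 582.6000 ms
Proportion correct = 10/12
IES = 582.6000 / (10/12) = 699.120 ms

699 ms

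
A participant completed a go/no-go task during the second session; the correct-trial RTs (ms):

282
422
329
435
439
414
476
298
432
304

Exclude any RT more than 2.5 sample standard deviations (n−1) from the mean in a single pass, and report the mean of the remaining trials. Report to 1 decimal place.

383.1 ms

n = 10, ΣRT = 3831, M = 383.100
Σ(x−M)² = 45954.90; s = √(45954.90/9) = 71.457
Cutoffs: 383.100 ± 2.5·71.457 → [204.5, 561.7]
No RTs fall outside the cutoffs; all 10 retained. Mean = 3831/10 = 383.100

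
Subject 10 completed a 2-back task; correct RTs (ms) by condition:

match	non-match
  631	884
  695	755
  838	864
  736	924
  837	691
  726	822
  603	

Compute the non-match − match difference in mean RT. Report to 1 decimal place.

M(match) = 5066/7 = 723.714
M(non-match) = 4940/6 = 823.333
Difference = 823.333 − 723.714 = 99.619 ms

99.6 ms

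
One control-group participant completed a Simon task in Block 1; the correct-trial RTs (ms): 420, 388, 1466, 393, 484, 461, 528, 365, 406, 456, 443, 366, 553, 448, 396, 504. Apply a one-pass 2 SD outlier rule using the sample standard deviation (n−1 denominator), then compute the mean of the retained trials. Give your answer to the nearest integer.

n = 16, ΣRT = 8077, M = 504.812
Σ(x−M)² = 1032286.44; s = √(1032286.44/15) = 262.334
Cutoffs: 504.812 ± 2·262.334 → [-19.9, 1029.5]
Outside: 1466 → excluded.
Retained (n=15): Σ = 6611, mean = 6611/15 = 440.733

441 ms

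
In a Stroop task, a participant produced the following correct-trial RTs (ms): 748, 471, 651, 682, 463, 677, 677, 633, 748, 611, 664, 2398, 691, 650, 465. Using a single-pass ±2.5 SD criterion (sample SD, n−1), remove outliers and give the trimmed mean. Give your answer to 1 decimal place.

630.8 ms

n = 15, ΣRT = 11229, M = 748.600
Σ(x−M)² = 3036287.60; s = √(3036287.60/14) = 465.701
Cutoffs: 748.600 ± 2.5·465.701 → [-415.7, 1912.9]
Outside: 2398 → excluded.
Retained (n=14): Σ = 8831, mean = 8831/14 = 630.786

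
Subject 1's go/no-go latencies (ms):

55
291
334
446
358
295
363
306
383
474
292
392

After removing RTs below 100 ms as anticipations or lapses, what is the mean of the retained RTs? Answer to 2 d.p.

357.64 ms

Excluded: 55
Retained (n=11): Σ = 3934
Mean = 3934/11 = 357.6364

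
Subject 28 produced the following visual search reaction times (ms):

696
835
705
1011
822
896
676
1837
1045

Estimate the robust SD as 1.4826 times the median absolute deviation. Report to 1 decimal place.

206.1 ms

Sorted: 676, 696, 705, 822, 835, 896, 1011, 1045, 1837 → median = 835
|x − 835| sorted: 0, 13, 61, 130, 139, 159, 176, 210, 1002 → MAD = 139
Robust SD ≈ 1.4826 × 139 = 206.081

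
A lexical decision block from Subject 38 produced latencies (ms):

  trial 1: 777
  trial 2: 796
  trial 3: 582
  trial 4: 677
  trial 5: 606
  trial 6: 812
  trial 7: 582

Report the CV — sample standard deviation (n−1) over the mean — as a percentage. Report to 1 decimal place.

n = 7, Σ = 4832, M = 690.2857
Σ(x−M)² = 64241.429; s = √(64241.429/6) = 103.4742
CV = 103.4742 / 690.2857 = 0.14990 = 14.990%

15.0%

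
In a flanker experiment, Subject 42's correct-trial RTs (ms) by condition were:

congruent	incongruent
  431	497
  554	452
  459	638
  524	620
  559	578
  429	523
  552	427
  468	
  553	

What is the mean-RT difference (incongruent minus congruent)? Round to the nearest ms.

30 ms

M(congruent) = 4529/9 = 503.222
M(incongruent) = 3735/7 = 533.571
Difference = 533.571 − 503.222 = 30.349 ms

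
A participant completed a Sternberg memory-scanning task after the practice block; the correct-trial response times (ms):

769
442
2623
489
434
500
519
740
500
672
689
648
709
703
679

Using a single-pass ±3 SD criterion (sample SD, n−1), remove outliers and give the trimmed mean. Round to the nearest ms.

n = 15, ΣRT = 11116, M = 741.067
Σ(x−M)² = 3977734.93; s = √(3977734.93/14) = 533.033
Cutoffs: 741.067 ± 3·533.033 → [-858.0, 2340.2]
Outside: 2623 → excluded.
Retained (n=14): Σ = 8493, mean = 8493/14 = 606.643

607 ms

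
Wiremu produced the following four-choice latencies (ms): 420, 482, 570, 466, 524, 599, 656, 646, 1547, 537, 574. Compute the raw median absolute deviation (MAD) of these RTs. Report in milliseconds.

Sorted: 420, 466, 482, 524, 537, 570, 574, 599, 646, 656, 1547 → median = 570
|x − 570|: 150, 88, 0, 104, 46, 29, 86, 76, 977, 33, 4
Sorted deviations: 0, 4, 29, 33, 46, 76, 86, 88, 104, 150, 977 → MAD = 76

76 ms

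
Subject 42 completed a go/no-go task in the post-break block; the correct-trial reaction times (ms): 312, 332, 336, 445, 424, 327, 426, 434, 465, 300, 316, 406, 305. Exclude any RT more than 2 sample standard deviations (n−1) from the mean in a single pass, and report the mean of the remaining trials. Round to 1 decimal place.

n = 13, ΣRT = 4828, M = 371.385
Σ(x−M)² = 45923.08; s = √(45923.08/12) = 61.862
Cutoffs: 371.385 ± 2·61.862 → [247.7, 495.1]
No RTs fall outside the cutoffs; all 13 retained. Mean = 4828/13 = 371.385

371.4 ms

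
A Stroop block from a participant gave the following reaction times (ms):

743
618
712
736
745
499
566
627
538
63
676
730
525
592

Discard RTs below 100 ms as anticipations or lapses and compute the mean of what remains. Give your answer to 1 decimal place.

639.0 ms

Excluded: 63
Retained (n=13): Σ = 8307
Mean = 8307/13 = 639.0000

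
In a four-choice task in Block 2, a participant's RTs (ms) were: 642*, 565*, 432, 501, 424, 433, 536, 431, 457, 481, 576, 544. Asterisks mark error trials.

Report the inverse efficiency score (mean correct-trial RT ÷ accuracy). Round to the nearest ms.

578 ms

Correct trials (n=10): 432, 501, 424, 433, 536, 431, 457, 481, 576, 544
Mean correct RT = 4815/10 = 481.5000 ms
Proportion correct = 10/12
IES = 481.5000 / (10/12) = 577.800 ms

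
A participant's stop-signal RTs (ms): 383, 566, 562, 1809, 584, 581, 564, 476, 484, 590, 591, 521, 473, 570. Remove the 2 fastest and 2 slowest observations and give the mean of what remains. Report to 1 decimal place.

Sorted: 383, 473, 476, 484, 521, 562, 564, 566, 570, 581, 584, 590, 591, 1809
Drop lowest 2 (383, 473) and highest 2 (591, 1809)
Remaining (n=10): Σ = 5498, mean = 5498/10 = 549.800

549.8 ms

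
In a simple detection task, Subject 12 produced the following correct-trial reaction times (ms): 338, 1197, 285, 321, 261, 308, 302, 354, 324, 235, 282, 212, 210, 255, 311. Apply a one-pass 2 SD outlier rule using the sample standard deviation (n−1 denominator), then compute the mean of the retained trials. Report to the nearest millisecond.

286 ms

n = 15, ΣRT = 5195, M = 346.333
Σ(x−M)² = 802137.33; s = √(802137.33/14) = 239.365
Cutoffs: 346.333 ± 2·239.365 → [-132.4, 825.1]
Outside: 1197 → excluded.
Retained (n=14): Σ = 3998, mean = 3998/14 = 285.571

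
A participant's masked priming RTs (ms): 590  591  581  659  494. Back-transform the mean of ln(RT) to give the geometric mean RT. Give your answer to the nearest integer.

ln(RT): 6.3801, 6.3818, 6.3648, 6.4907, 6.2025
Mean ln(RT) = 31.8199/5 = 6.36399
Geometric mean = exp(6.36399) = 580.56 ms

581 ms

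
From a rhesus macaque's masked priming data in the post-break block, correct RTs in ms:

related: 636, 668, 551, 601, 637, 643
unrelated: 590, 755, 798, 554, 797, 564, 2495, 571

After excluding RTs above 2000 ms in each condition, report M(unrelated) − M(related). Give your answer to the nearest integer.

39 ms

unrelated: exclude 2495
M(related) = 3736/6 = 622.667
M(unrelated) = 4629/7 = 661.286
Difference = 661.286 − 622.667 = 38.619 ms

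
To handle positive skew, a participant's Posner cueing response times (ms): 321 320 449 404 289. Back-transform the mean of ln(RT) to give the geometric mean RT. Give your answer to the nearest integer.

ln(RT): 5.7714, 5.7683, 6.1070, 6.0014, 5.6664
Mean ln(RT) = 29.3146/5 = 5.86293
Geometric mean = exp(5.86293) = 351.75 ms

352 ms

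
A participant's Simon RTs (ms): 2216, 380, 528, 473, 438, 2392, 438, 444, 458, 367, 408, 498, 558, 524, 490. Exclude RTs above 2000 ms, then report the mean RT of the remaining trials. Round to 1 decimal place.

Excluded: 2216, 2392
Retained (n=13): Σ = 6004
Mean = 6004/13 = 461.8462

461.8 ms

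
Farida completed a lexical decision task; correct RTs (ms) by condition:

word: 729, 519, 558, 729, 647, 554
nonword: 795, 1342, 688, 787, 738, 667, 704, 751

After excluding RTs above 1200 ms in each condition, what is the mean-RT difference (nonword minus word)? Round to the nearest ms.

nonword: exclude 1342
M(word) = 3736/6 = 622.667
M(nonword) = 5130/7 = 732.857
Difference = 732.857 − 622.667 = 110.190 ms

110 ms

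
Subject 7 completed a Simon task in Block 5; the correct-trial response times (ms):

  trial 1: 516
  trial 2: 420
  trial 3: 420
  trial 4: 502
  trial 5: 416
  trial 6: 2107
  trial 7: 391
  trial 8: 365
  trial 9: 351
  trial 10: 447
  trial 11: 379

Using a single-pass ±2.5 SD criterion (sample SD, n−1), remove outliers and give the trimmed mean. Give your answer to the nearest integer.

n = 11, ΣRT = 6314, M = 574.000
Σ(x−M)² = 2612086.00; s = √(2612086.00/10) = 511.086
Cutoffs: 574.000 ± 2.5·511.086 → [-703.7, 1851.7]
Outside: 2107 → excluded.
Retained (n=10): Σ = 4207, mean = 4207/10 = 420.700

421 ms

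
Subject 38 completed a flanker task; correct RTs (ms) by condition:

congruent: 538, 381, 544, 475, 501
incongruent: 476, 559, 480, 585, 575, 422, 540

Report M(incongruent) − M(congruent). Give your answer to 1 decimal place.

31.8 ms

M(congruent) = 2439/5 = 487.800
M(incongruent) = 3637/7 = 519.571
Difference = 519.571 − 487.800 = 31.771 ms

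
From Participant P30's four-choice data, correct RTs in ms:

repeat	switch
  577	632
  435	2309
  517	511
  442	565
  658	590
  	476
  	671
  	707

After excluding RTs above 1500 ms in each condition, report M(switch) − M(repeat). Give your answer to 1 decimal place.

switch: exclude 2309
M(repeat) = 2629/5 = 525.800
M(switch) = 4152/7 = 593.143
Difference = 593.143 − 525.800 = 67.343 ms

67.3 ms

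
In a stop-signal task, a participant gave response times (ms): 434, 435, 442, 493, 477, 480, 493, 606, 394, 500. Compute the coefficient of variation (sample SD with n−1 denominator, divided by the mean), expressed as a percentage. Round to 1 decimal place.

n = 10, Σ = 4754, M = 475.4000
Σ(x−M)² = 29392.400; s = √(29392.400/9) = 57.1474
CV = 57.1474 / 475.4000 = 0.12021 = 12.021%

12.0%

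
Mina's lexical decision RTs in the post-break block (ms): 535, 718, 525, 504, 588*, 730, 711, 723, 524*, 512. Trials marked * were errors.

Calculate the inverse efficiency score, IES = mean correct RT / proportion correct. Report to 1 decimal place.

774.7 ms

Correct trials (n=8): 535, 718, 525, 504, 730, 711, 723, 512
Mean correct RT = 4958/8 = 619.7500 ms
Proportion correct = 8/10
IES = 619.7500 / (8/10) = 774.688 ms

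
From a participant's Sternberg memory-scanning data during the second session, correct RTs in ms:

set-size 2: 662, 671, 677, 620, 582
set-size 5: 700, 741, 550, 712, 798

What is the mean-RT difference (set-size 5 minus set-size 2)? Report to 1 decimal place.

M(set-size 2) = 3212/5 = 642.400
M(set-size 5) = 3501/5 = 700.200
Difference = 700.200 − 642.400 = 57.800 ms

57.8 ms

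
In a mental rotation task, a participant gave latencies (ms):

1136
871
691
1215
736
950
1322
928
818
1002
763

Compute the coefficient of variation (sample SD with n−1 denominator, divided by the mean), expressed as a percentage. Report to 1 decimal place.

n = 11, Σ = 10432, M = 948.3636
Σ(x−M)² = 417874.545; s = √(417874.545/10) = 204.4198
CV = 204.4198 / 948.3636 = 0.21555 = 21.555%

21.6%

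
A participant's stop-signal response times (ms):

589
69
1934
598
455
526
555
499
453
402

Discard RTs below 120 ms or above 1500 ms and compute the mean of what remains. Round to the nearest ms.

Excluded: 69, 1934
Retained (n=8): Σ = 4077
Mean = 4077/8 = 509.6250

510 ms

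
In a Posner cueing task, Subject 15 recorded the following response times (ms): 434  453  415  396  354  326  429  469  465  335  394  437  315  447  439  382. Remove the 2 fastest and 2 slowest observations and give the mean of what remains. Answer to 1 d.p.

Sorted: 315, 326, 335, 354, 382, 394, 396, 415, 429, 434, 437, 439, 447, 453, 465, 469
Drop lowest 2 (315, 326) and highest 2 (465, 469)
Remaining (n=12): Σ = 4915, mean = 4915/12 = 409.583

409.6 ms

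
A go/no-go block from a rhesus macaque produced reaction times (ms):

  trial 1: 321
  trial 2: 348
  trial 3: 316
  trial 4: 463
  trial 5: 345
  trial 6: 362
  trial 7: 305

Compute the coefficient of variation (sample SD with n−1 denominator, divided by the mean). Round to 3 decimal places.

n = 7, Σ = 2460, M = 351.4286
Σ(x−M)² = 16949.714; s = √(16949.714/6) = 53.1503
CV = 53.1503 / 351.4286 = 0.15124

0.151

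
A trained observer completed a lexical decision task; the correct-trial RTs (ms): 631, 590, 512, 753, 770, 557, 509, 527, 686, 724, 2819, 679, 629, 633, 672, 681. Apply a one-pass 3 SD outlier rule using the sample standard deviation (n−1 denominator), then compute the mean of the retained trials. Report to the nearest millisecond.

637 ms

n = 16, ΣRT = 12372, M = 773.250
Σ(x−M)² = 4562973.00; s = √(4562973.00/15) = 551.542
Cutoffs: 773.250 ± 3·551.542 → [-881.4, 2427.9]
Outside: 2819 → excluded.
Retained (n=15): Σ = 9553, mean = 9553/15 = 636.867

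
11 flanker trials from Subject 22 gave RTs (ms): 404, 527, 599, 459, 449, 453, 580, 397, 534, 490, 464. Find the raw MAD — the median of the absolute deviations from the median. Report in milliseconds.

Sorted: 397, 404, 449, 453, 459, 464, 490, 527, 534, 580, 599 → median = 464
|x − 464|: 60, 63, 135, 5, 15, 11, 116, 67, 70, 26, 0
Sorted deviations: 0, 5, 11, 15, 26, 60, 63, 67, 70, 116, 135 → MAD = 60

60 ms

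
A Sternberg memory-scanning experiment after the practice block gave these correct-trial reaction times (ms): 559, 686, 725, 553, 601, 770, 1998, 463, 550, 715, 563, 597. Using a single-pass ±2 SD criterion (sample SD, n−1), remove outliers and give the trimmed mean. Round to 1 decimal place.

n = 12, ΣRT = 8780, M = 731.667
Σ(x−M)² = 1838054.67; s = √(1838054.67/11) = 408.774
Cutoffs: 731.667 ± 2·408.774 → [-85.9, 1549.2]
Outside: 1998 → excluded.
Retained (n=11): Σ = 6782, mean = 6782/11 = 616.545

616.5 ms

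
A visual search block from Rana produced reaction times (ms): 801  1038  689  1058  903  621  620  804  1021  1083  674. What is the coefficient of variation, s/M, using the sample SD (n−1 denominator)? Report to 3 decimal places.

n = 11, Σ = 9312, M = 846.5455
Σ(x−M)² = 331570.727; s = √(331570.727/10) = 182.0908
CV = 182.0908 / 846.5455 = 0.21510

0.215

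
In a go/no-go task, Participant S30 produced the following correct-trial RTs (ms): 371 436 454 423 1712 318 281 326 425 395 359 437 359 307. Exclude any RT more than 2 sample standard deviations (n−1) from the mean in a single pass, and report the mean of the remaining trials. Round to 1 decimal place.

376.2 ms

n = 14, ΣRT = 6603, M = 471.643
Σ(x−M)² = 1695459.21; s = √(1695459.21/13) = 361.137
Cutoffs: 471.643 ± 2·361.137 → [-250.6, 1193.9]
Outside: 1712 → excluded.
Retained (n=13): Σ = 4891, mean = 4891/13 = 376.231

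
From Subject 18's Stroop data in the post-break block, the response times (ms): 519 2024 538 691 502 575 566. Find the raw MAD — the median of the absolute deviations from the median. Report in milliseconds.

47 ms

Sorted: 502, 519, 538, 566, 575, 691, 2024 → median = 566
|x − 566|: 47, 1458, 28, 125, 64, 9, 0
Sorted deviations: 0, 9, 28, 47, 64, 125, 1458 → MAD = 47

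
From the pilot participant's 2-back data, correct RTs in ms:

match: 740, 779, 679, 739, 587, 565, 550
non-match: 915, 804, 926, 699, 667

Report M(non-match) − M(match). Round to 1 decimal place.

M(match) = 4639/7 = 662.714
M(non-match) = 4011/5 = 802.200
Difference = 802.200 − 662.714 = 139.486 ms

139.5 ms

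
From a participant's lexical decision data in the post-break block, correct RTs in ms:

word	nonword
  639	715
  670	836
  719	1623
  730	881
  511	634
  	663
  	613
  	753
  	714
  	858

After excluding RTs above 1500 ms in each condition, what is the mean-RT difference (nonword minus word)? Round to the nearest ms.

nonword: exclude 1623
M(word) = 3269/5 = 653.800
M(nonword) = 6667/9 = 740.778
Difference = 740.778 − 653.800 = 86.978 ms

87 ms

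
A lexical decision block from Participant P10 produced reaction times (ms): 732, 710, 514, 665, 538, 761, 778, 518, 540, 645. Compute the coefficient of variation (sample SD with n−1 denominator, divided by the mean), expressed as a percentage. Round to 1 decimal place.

16.4%

n = 10, Σ = 6401, M = 640.1000
Σ(x−M)² = 98862.900; s = √(98862.900/9) = 104.8082
CV = 104.8082 / 640.1000 = 0.16374 = 16.374%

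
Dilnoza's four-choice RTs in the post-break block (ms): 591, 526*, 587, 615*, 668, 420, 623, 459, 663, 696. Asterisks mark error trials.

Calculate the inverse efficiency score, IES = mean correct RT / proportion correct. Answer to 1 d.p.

735.5 ms

Correct trials (n=8): 591, 587, 668, 420, 623, 459, 663, 696
Mean correct RT = 4707/8 = 588.3750 ms
Proportion correct = 8/10
IES = 588.3750 / (8/10) = 735.469 ms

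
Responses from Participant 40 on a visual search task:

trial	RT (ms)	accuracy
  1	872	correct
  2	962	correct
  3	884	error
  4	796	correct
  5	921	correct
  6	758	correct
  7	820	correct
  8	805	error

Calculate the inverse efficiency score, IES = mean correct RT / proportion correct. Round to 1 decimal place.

Correct trials (n=6): 872, 962, 796, 921, 758, 820
Mean correct RT = 5129/6 = 854.8333 ms
Proportion correct = 6/8
IES = 854.8333 / (6/8) = 1139.778 ms

1139.8 ms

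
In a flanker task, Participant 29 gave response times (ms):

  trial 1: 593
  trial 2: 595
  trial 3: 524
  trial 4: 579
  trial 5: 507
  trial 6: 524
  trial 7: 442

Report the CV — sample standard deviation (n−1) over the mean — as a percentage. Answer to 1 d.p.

n = 7, Σ = 3764, M = 537.7143
Σ(x−M)² = 18523.429; s = √(18523.429/6) = 55.5629
CV = 55.5629 / 537.7143 = 0.10333 = 10.333%

10.3%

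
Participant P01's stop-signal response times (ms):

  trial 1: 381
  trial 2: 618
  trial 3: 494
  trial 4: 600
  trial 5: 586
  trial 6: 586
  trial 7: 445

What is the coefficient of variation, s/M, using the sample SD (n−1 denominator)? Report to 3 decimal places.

0.172

n = 7, Σ = 3710, M = 530.0000
Σ(x−M)² = 49638.000; s = √(49638.000/6) = 90.9560
CV = 90.9560 / 530.0000 = 0.17162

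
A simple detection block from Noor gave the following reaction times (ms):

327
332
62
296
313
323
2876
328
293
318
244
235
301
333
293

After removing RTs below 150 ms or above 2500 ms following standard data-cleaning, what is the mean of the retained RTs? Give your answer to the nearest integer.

303 ms

Excluded: 62, 2876
Retained (n=13): Σ = 3936
Mean = 3936/13 = 302.7692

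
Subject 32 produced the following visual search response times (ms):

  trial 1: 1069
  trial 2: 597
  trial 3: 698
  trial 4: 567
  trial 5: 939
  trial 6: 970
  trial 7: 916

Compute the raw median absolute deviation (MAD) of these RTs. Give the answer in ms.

153 ms

Sorted: 567, 597, 698, 916, 939, 970, 1069 → median = 916
|x − 916|: 153, 319, 218, 349, 23, 54, 0
Sorted deviations: 0, 23, 54, 153, 218, 319, 349 → MAD = 153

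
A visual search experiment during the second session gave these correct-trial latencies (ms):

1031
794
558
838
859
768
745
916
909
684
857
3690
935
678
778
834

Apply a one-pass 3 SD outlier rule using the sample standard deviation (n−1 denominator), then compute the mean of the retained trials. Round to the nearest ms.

812 ms

n = 16, ΣRT = 15874, M = 992.125
Σ(x−M)² = 7959233.75; s = √(7959233.75/15) = 728.434
Cutoffs: 992.125 ± 3·728.434 → [-1193.2, 3177.4]
Outside: 3690 → excluded.
Retained (n=15): Σ = 12184, mean = 12184/15 = 812.267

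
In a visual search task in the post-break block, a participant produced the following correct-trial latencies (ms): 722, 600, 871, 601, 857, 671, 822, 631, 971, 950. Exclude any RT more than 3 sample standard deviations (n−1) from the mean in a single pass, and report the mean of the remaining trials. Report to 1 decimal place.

769.6 ms

n = 10, ΣRT = 7696, M = 769.600
Σ(x−M)² = 182160.40; s = √(182160.40/9) = 142.268
Cutoffs: 769.600 ± 3·142.268 → [342.8, 1196.4]
No RTs fall outside the cutoffs; all 10 retained. Mean = 7696/10 = 769.600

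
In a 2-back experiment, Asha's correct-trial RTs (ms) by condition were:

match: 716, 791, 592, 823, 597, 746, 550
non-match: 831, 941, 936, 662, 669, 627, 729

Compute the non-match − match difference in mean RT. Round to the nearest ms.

83 ms

M(match) = 4815/7 = 687.857
M(non-match) = 5395/7 = 770.714
Difference = 770.714 − 687.857 = 82.857 ms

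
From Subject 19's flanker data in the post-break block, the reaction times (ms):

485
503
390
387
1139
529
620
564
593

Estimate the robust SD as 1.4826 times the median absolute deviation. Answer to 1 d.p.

94.9 ms

Sorted: 387, 390, 485, 503, 529, 564, 593, 620, 1139 → median = 529
|x − 529| sorted: 0, 26, 35, 44, 64, 91, 139, 142, 610 → MAD = 64
Robust SD ≈ 1.4826 × 64 = 94.886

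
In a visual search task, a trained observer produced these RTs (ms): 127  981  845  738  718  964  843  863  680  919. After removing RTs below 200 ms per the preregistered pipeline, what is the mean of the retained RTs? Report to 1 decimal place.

Excluded: 127
Retained (n=9): Σ = 7551
Mean = 7551/9 = 839.0000

839.0 ms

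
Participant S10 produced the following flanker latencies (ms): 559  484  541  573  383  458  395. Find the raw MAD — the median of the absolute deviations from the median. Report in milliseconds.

Sorted: 383, 395, 458, 484, 541, 559, 573 → median = 484
|x − 484|: 75, 0, 57, 89, 101, 26, 89
Sorted deviations: 0, 26, 57, 75, 89, 89, 101 → MAD = 75

75 ms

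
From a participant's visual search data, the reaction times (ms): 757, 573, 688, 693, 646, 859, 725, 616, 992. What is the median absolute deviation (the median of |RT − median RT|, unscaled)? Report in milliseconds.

Sorted: 573, 616, 646, 688, 693, 725, 757, 859, 992 → median = 693
|x − 693|: 64, 120, 5, 0, 47, 166, 32, 77, 299
Sorted deviations: 0, 5, 32, 47, 64, 77, 120, 166, 299 → MAD = 64

64 ms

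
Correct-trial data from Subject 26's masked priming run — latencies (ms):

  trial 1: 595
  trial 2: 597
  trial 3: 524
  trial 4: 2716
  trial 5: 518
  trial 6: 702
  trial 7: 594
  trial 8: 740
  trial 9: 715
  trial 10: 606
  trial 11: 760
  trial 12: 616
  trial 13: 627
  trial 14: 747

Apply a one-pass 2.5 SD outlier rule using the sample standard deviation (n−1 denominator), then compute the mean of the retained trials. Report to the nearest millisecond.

642 ms

n = 14, ΣRT = 11057, M = 789.786
Σ(x−M)² = 4077224.36; s = √(4077224.36/13) = 560.029
Cutoffs: 789.786 ± 2.5·560.029 → [-610.3, 2189.9]
Outside: 2716 → excluded.
Retained (n=13): Σ = 8341, mean = 8341/13 = 641.615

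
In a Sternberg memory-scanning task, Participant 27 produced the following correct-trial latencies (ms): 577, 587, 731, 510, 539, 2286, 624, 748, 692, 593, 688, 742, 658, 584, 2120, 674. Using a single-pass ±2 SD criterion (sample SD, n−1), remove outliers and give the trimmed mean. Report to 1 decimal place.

n = 16, ΣRT = 13353, M = 834.562
Σ(x−M)² = 4370359.94; s = √(4370359.94/15) = 539.775
Cutoffs: 834.562 ± 2·539.775 → [-245.0, 1914.1]
Outside: 2120, 2286 → excluded.
Retained (n=14): Σ = 8947, mean = 8947/14 = 639.071

639.1 ms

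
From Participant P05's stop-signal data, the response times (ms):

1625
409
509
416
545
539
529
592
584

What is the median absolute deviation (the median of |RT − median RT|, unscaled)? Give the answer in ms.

Sorted: 409, 416, 509, 529, 539, 545, 584, 592, 1625 → median = 539
|x − 539|: 1086, 130, 30, 123, 6, 0, 10, 53, 45
Sorted deviations: 0, 6, 10, 30, 45, 53, 123, 130, 1086 → MAD = 45

45 ms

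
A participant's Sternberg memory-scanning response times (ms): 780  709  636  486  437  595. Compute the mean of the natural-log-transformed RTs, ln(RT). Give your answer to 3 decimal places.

ln(RT): 6.6593, 6.5639, 6.4552, 6.1862, 6.0799, 6.3886
Σ ln(RT) = 38.3331
Mean = 38.3331/6 = 6.38884

6.389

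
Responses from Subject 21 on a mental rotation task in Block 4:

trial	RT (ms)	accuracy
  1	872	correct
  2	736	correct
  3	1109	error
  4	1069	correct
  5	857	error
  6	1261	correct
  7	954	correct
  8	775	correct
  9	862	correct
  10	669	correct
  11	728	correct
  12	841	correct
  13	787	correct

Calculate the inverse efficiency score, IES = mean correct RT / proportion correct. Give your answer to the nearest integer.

Correct trials (n=11): 872, 736, 1069, 1261, 954, 775, 862, 669, 728, 841, 787
Mean correct RT = 9554/11 = 868.5455 ms
Proportion correct = 11/13
IES = 868.5455 / (11/13) = 1026.463 ms

1026 ms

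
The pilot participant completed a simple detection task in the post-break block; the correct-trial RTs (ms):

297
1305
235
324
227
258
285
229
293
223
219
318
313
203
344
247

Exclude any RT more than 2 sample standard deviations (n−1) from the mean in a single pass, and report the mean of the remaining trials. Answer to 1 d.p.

267.7 ms

n = 16, ΣRT = 5320, M = 332.500
Σ(x−M)² = 1037480.00; s = √(1037480.00/15) = 262.993
Cutoffs: 332.500 ± 2·262.993 → [-193.5, 858.5]
Outside: 1305 → excluded.
Retained (n=15): Σ = 4015, mean = 4015/15 = 267.667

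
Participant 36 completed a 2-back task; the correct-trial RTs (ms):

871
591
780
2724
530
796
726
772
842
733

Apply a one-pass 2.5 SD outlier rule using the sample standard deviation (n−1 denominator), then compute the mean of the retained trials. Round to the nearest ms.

n = 10, ΣRT = 9365, M = 936.500
Σ(x−M)² = 3650004.50; s = √(3650004.50/9) = 636.833
Cutoffs: 936.500 ± 2.5·636.833 → [-655.6, 2528.6]
Outside: 2724 → excluded.
Retained (n=9): Σ = 6641, mean = 6641/9 = 737.889

738 ms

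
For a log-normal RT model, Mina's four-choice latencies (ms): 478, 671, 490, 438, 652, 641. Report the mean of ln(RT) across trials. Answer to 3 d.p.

ln(RT): 6.1696, 6.5088, 6.1944, 6.0822, 6.4800, 6.4630
Σ ln(RT) = 37.8981
Mean = 37.8981/6 = 6.31635

6.316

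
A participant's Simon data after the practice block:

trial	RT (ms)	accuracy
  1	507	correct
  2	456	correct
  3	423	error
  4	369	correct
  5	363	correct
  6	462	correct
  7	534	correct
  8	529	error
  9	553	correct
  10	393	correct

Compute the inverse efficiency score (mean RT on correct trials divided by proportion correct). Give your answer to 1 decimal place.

568.3 ms

Correct trials (n=8): 507, 456, 369, 363, 462, 534, 553, 393
Mean correct RT = 3637/8 = 454.6250 ms
Proportion correct = 8/10
IES = 454.6250 / (8/10) = 568.281 ms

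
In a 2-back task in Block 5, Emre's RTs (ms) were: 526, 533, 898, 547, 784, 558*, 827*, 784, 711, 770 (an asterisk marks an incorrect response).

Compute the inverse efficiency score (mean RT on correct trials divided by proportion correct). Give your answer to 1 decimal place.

Correct trials (n=8): 526, 533, 898, 547, 784, 784, 711, 770
Mean correct RT = 5553/8 = 694.1250 ms
Proportion correct = 8/10
IES = 694.1250 / (8/10) = 867.656 ms

867.7 ms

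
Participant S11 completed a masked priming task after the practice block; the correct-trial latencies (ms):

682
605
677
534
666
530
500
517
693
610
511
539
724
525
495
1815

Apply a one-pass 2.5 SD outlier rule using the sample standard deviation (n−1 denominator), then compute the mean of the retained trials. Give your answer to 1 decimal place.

n = 16, ΣRT = 10623, M = 663.938
Σ(x−M)² = 1506412.94; s = √(1506412.94/15) = 316.903
Cutoffs: 663.938 ± 2.5·316.903 → [-128.3, 1456.2]
Outside: 1815 → excluded.
Retained (n=15): Σ = 8808, mean = 8808/15 = 587.200

587.2 ms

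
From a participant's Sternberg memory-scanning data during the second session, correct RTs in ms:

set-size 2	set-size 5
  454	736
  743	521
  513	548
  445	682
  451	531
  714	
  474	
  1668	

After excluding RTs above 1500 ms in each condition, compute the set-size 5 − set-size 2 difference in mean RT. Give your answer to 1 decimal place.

61.6 ms

set-size 2: exclude 1668
M(set-size 2) = 3794/7 = 542.000
M(set-size 5) = 3018/5 = 603.600
Difference = 603.600 − 542.000 = 61.600 ms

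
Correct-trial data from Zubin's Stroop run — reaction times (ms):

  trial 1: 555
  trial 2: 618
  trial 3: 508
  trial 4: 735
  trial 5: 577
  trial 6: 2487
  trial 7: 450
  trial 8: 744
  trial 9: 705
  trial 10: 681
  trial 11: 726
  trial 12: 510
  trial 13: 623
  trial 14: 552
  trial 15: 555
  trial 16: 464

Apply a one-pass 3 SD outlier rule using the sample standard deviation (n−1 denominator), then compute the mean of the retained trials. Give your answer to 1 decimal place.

600.2 ms

n = 16, ΣRT = 11490, M = 718.125
Σ(x−M)² = 3475231.75; s = √(3475231.75/15) = 481.334
Cutoffs: 718.125 ± 3·481.334 → [-725.9, 2162.1]
Outside: 2487 → excluded.
Retained (n=15): Σ = 9003, mean = 9003/15 = 600.200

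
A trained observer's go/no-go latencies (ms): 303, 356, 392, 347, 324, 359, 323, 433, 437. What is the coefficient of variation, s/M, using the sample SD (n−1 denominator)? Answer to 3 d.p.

n = 9, Σ = 3274, M = 363.7778
Σ(x−M)² = 18253.556; s = √(18253.556/8) = 47.7671
CV = 47.7671 / 363.7778 = 0.13131

0.131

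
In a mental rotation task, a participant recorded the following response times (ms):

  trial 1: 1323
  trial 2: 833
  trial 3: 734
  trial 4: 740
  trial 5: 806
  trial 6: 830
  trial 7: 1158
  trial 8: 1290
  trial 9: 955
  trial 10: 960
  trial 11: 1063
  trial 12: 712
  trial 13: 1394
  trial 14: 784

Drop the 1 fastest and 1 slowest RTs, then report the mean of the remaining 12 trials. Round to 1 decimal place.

Sorted: 712, 734, 740, 784, 806, 830, 833, 955, 960, 1063, 1158, 1290, 1323, 1394
Drop lowest 1 (712) and highest 1 (1394)
Remaining (n=12): Σ = 11476, mean = 11476/12 = 956.333

956.3 ms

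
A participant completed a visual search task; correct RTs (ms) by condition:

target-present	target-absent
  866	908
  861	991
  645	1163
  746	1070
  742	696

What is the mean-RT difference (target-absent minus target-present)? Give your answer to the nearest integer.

194 ms

M(target-present) = 3860/5 = 772.000
M(target-absent) = 4828/5 = 965.600
Difference = 965.600 − 772.000 = 193.600 ms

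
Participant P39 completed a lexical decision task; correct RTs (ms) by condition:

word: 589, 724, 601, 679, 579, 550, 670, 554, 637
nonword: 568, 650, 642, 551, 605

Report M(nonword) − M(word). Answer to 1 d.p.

M(word) = 5583/9 = 620.333
M(nonword) = 3016/5 = 603.200
Difference = 603.200 − 620.333 = -17.133 ms

-17.1 ms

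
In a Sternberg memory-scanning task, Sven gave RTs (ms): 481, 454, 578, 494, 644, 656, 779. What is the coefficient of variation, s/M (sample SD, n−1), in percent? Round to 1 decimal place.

n = 7, Σ = 4086, M = 583.7143
Σ(x−M)² = 82453.429; s = √(82453.429/6) = 117.2273
CV = 117.2273 / 583.7143 = 0.20083 = 20.083%

20.1%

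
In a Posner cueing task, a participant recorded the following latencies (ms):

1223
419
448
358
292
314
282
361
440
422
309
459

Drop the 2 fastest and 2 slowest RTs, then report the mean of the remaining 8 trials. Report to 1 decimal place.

383.9 ms

Sorted: 282, 292, 309, 314, 358, 361, 419, 422, 440, 448, 459, 1223
Drop lowest 2 (282, 292) and highest 2 (459, 1223)
Remaining (n=8): Σ = 3071, mean = 3071/8 = 383.875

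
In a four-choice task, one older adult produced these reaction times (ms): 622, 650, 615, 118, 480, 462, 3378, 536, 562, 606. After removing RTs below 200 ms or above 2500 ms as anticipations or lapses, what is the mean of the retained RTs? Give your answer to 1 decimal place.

566.6 ms

Excluded: 118, 3378
Retained (n=8): Σ = 4533
Mean = 4533/8 = 566.6250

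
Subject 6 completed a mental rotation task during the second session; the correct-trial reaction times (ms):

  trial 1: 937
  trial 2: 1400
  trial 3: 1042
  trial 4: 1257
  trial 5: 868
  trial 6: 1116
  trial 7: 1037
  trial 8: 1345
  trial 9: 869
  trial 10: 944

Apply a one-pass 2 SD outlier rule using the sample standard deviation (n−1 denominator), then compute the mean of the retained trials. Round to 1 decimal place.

n = 10, ΣRT = 10815, M = 1081.500
Σ(x−M)² = 336930.50; s = √(336930.50/9) = 193.486
Cutoffs: 1081.500 ± 2·193.486 → [694.5, 1468.5]
No RTs fall outside the cutoffs; all 10 retained. Mean = 10815/10 = 1081.500

1081.5 ms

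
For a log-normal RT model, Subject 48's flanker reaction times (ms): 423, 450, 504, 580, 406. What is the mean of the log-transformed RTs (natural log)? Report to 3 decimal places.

6.150

ln(RT): 6.0474, 6.1092, 6.2226, 6.3630, 6.0064
Σ ln(RT) = 30.7486
Mean = 30.7486/5 = 6.14972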